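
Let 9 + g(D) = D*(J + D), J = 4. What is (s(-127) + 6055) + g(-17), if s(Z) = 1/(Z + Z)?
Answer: 1591817/254 ≈ 6267.0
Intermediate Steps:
s(Z) = 1/(2*Z)
g(D) = -9 + D*(4 + D)
(s(-127) + 6055) + g(-17) = ((½)/(-127) + 6055) + (-9 + (-17)² + 4*(-17)) = ((½)*(-1/127) + 6055) + (-9 + 289 - 68) = (-1/254 + 6055) + 212 = 1537969/254 + 212 = 1591817/254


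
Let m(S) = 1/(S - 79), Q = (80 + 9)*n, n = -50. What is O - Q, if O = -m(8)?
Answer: 315951/71 ≈ 4450.0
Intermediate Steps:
Q = -4450 (Q = (80 + 9)*(-50) = 89*(-50) = -4450)
m(S) = 1/(-79 + S)
O = 1/71 (O = -1/(-79 + 8) = -1/(-71) = -1*(-1/71) = 1/71 ≈ 0.014085)
O - Q = 1/71 - 1*(-4450) = 1/71 + 4450 = 315951/71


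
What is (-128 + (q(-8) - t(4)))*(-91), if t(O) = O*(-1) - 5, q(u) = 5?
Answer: 10374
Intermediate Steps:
t(O) = -5 - O (t(O) = -O - 5 = -5 - O)
(-128 + (q(-8) - t(4)))*(-91) = (-128 + (5 - (-5 - 1*4)))*(-91) = (-128 + (5 - (-5 - 4)))*(-91) = (-128 + (5 - 1*(-9)))*(-91) = (-128 + (5 + 9))*(-91) = (-128 + 14)*(-91) = -114*(-91) = 10374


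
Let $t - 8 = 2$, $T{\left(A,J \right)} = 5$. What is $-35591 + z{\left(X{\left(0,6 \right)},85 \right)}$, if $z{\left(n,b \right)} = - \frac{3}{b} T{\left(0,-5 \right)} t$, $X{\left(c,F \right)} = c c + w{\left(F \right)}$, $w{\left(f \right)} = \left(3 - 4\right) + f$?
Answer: $- \frac{605077}{17} \approx -35593.0$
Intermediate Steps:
$w{\left(f \right)} = -1 + f$
$t = 10$ ($t = 8 + 2 = 10$)
$X{\left(c,F \right)} = -1 + F + c^{2}$ ($X{\left(c,F \right)} = c c + \left(-1 + F\right) = c^{2} + \left(-1 + F\right) = -1 + F + c^{2}$)
$z{\left(n,b \right)} = - \frac{150}{b}$ ($z{\left(n,b \right)} = - \frac{3}{b} 5 \cdot 10 = - \frac{15}{b} 10 = - \frac{150}{b}$)
$-35591 + z{\left(X{\left(0,6 \right)},85 \right)} = -35591 - \frac{150}{85} = -35591 - \frac{30}{17} = - \frac{605077}{17}$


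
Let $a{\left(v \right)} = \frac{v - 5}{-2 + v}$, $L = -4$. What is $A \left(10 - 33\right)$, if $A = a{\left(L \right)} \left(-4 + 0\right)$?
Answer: $138$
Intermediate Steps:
$a{\left(v \right)} = \frac{-5 + v}{-2 + v}$
$A = -6$ ($A = \frac{-5 - 4}{-2 - 4} \left(-4 + 0\right) = \frac{1}{-6} \left(-9\right) \left(-4\right) = \left(- \frac{1}{6}\right) \left(-9\right) \left(-4\right) = \frac{3}{2} \left(-4\right) = -6$)
$A \left(10 - 33\right) = - 6 \left(10 - 33\right) = \left(-6\right) \left(-23\right) = 138$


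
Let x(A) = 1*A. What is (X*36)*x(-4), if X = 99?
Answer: -14256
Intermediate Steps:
x(A) = A
(X*36)*x(-4) = (99*36)*(-4) = 3564*(-4) = -14256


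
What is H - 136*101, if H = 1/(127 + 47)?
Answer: -2390063/174 ≈ -13736.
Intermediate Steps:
H = 1/174 ≈ 0.0057471
H - 136*101 = 1/174 - 136*101 = 1/174 - 13736 = -2390063/174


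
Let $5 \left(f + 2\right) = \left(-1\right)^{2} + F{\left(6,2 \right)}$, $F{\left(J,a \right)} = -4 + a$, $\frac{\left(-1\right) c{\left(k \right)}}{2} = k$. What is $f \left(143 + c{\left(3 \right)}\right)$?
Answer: $- \frac{1507}{5} \approx -301.4$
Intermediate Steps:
$c{\left(k \right)} = - 2 k$
$f = - \frac{11}{5}$ ($f = -2 + \frac{\left(-1\right)^{2} + \left(-4 + 2\right)}{5} = -2 + \frac{1 - 2}{5} = -2 + \frac{1}{5} \left(-1\right) = -2 - \frac{1}{5} = - \frac{11}{5} \approx -2.2$)
$f \left(143 + c{\left(3 \right)}\right) = - \frac{11 \left(143 - 6\right)}{5} = \left(- \frac{11}{5}\right) 137 = - \frac{1507}{5}$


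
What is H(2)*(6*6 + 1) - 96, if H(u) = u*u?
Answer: 52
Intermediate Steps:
H(u) = u²
H(2)*(6*6 + 1) - 96 = 2²*(6*6 + 1) - 96 = 4*(36 + 1) - 96 = 4*37 - 96 = 148 - 96 = 52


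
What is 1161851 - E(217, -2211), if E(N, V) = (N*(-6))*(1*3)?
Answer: 1165757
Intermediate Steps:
E(N, V) = -18*N (E(N, V) = -6*N*3 = -18*N)
1161851 - E(217, -2211) = 1161851 - (-18)*217 = 1161851 - 1*(-3906) = 1161851 + 3906 = 1165757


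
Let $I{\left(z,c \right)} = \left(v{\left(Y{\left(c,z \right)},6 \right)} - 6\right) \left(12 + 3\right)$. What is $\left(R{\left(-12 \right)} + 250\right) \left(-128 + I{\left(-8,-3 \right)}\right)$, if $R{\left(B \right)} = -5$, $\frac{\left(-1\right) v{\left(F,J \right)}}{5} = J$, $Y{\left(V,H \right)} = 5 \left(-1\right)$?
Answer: $-163660$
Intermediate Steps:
$Y{\left(V,H \right)} = -5$
$v{\left(F,J \right)} = - 5 J$
$I{\left(z,c \right)} = -540$ ($I{\left(z,c \right)} = \left(\left(-5\right) 6 - 6\right) \left(12 + 3\right) = \left(-30 - 6\right) 15 = \left(-36\right) 15 = -540$)
$\left(R{\left(-12 \right)} + 250\right) \left(-128 + I{\left(-8,-3 \right)}\right) = \left(-5 + 250\right) \left(-128 - 540\right) = 245 \left(-668\right) = -163660$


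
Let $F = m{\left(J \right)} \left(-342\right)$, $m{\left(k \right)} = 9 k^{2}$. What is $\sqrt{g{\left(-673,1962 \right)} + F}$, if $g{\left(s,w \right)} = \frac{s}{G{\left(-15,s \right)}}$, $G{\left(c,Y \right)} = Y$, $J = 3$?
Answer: $i \sqrt{27701} \approx 166.44 i$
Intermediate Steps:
$g{\left(s,w \right)} = 1$ ($g{\left(s,w \right)} = \frac{s}{s} = 1$)
$F = -27702$ ($F = 9 \cdot 3^{2} \left(-342\right) = 9 \cdot 9 \left(-342\right) = 81 \left(-342\right) = -27702$)
$\sqrt{g{\left(-673,1962 \right)} + F} = \sqrt{1 - 27702} = \sqrt{-27701} = i \sqrt{27701}$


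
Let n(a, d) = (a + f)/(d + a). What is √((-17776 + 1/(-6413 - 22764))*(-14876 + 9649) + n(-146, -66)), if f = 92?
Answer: 3*√98749984374858220970/3092762 ≈ 9639.3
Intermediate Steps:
n(a, d) = (92 + a)/(a + d) (n(a, d) = (a + 92)/(d + a) = (92 + a)/(a + d))
√((-17776 + 1/(-6413 - 22764))*(-14876 + 9649) + n(-146, -66)) = √((-17776 + 1/(-6413 - 22764))*(-14876 + 9649) + (92 - 146)/(-146 - 66)) = √((-17776 + 1/(-29177))*(-5227) - 54/(-212)) = √((-17776 - 1/29177)*(-5227) - 1/212*(-54)) = √(-518650353/29177*(-5227) + 27/106) = √(2710985395131/29177 + 27/106) = √(287364452671665/3092762) = 3*√98749984374858220970/3092762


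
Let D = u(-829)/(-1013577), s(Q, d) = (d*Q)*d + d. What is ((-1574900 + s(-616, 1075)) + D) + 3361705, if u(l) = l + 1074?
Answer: -719717837058485/1013577 ≈ -7.1008e+8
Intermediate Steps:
u(l) = 1074 + l
s(Q, d) = d + Q*d**2 (s(Q, d) = (Q*d)*d + d = Q*d**2 + d = d + Q*d**2)
D = -245/1013577 (D = (1074 - 829)/(-1013577) = 245*(-1/1013577) = -245/1013577 ≈ -0.00024172)
((-1574900 + s(-616, 1075)) + D) + 3361705 = ((-1574900 + 1075*(1 - 616*1075)) - 245/1013577) + 3361705 = ((-1574900 + 1075*(1 - 662200)) - 245/1013577) + 3361705 = ((-1574900 + 1075*(-662199)) - 245/1013577) + 3361705 = ((-1574900 - 711863925) - 245/1013577) + 3361705 = (-713438825 - 245/1013577) + 3361705 = -723125183927270/1013577 + 3361705 = -719717837058485/1013577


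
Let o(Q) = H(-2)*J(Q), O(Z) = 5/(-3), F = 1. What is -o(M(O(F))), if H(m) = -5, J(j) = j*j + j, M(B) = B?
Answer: 50/9 ≈ 5.5556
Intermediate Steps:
O(Z) = -5/3 (O(Z) = 5*(-⅓) = -5/3)
J(j) = j + j² (J(j) = j² + j = j + j²)
o(Q) = -5*Q*(1 + Q)
-o(M(O(F))) = -(-5)*(-5)*(1 - 5/3)/3 = -(-5)*(-5)*(-2)/(3*3) = -1*(-50/9) = 50/9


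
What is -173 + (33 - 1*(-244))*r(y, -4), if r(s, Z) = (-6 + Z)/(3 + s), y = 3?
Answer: -1904/3 ≈ -634.67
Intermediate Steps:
r(s, Z) = (-6 + Z)/(3 + s)
-173 + (33 - 1*(-244))*r(y, -4) = -173 + (33 - 1*(-244))*((-6 - 4)/(3 + 3)) = -173 + (33 + 244)*(-10/6) = -173 + 277*((1/6)*(-10)) = -173 + 277*(-5/3) = -173 - 1385/3 = -1904/3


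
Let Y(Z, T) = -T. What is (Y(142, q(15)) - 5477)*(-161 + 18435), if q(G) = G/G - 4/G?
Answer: -1501501484/15 ≈ -1.0010e+8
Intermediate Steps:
q(G) = 1 - 4/G
(Y(142, q(15)) - 5477)*(-161 + 18435) = (-(-4 + 15)/15 - 5477)*(-161 + 18435) = (-11/15 - 5477)*18274 = -82166/15*18274 = -1501501484/15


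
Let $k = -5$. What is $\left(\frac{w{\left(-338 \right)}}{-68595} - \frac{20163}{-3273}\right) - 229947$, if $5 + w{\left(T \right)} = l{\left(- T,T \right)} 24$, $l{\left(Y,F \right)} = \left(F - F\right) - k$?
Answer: $- \frac{3441623215957}{14967429} \approx -2.2994 \cdot 10^{5}$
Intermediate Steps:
$l{\left(Y,F \right)} = 5$ ($l{\left(Y,F \right)} = \left(F - F\right) - -5 = 0 + 5 = 5$)
$w{\left(T \right)} = 115$ ($w{\left(T \right)} = -5 + 5 \cdot 24 = -5 + 120 = 115$)
$\left(\frac{w{\left(-338 \right)}}{-68595} - \frac{20163}{-3273}\right) - 229947 = \left(\frac{115}{-68595} - \frac{20163}{-3273}\right) - 229947 = \left(115 \left(- \frac{1}{68595}\right) - - \frac{6721}{1091}\right) - 229947 = \left(- \frac{23}{13719} + \frac{6721}{1091}\right) - 229947 = \frac{92180306}{14967429} - 229947 = - \frac{3441623215957}{14967429}$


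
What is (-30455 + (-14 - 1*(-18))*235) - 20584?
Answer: -50099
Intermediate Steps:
(-30455 + (-14 - 1*(-18))*235) - 20584 = (-30455 + (-14 + 18)*235) - 20584 = (-30455 + 4*235) - 20584 = (-30455 + 940) - 20584 = -29515 - 20584 = -50099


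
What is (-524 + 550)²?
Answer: 676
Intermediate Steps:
(-524 + 550)² = 26² = 676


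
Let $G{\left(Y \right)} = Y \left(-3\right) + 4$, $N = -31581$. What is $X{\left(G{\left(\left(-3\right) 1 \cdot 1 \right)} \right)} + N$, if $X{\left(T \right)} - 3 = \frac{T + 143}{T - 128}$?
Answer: $- \frac{3631626}{115} \approx -31579.0$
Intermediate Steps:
$G{\left(Y \right)} = 4 - 3 Y$ ($G{\left(Y \right)} = - 3 Y + 4 = 4 - 3 Y$)
$X{\left(T \right)} = 3 + \frac{143 + T}{-128 + T}$ ($X{\left(T \right)} = 3 + \frac{T + 143}{T - 128} = 3 + \frac{143 + T}{-128 + T}$)
$X{\left(G{\left(\left(-3\right) 1 \cdot 1 \right)} \right)} + N = \frac{-241 + 4 \left(4 - 3 \left(-3\right) 1 \cdot 1\right)}{-128 - \left(-4 + 3 \left(-3\right) 1 \cdot 1\right)} - 31581 = \frac{-241 + 4 \left(4 - 3 \left(\left(-3\right) 1\right)\right)}{-128 - \left(-4 + 3 \left(\left(-3\right) 1\right)\right)} - 31581 = \frac{-241 + 4 \left(4 - -9\right)}{-128 + \left(4 - -9\right)} - 31581 = \frac{-241 + 4 \left(4 + 9\right)}{-128 + \left(4 + 9\right)} - 31581 = \frac{-241 + 4 \cdot 13}{-128 + 13} - 31581 = \frac{-241 + 52}{-115} - 31581 = \left(- \frac{1}{115}\right) \left(-189\right) - 31581 = \frac{189}{115} - 31581 = - \frac{3631626}{115}$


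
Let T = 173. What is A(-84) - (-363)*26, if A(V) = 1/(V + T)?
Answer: 839983/89 ≈ 9438.0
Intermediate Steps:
A(V) = 1/(173 + V) (A(V) = 1/(V + 173) = 1/(173 + V))
A(-84) - (-363)*26 = 1/(173 - 84) - (-363)*26 = 1/89 - 1*(-9438) = 1/89 + 9438 = 839983/89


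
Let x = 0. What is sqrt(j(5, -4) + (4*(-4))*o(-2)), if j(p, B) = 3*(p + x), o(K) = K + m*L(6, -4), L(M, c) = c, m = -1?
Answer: I*sqrt(17) ≈ 4.1231*I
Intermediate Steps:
o(K) = 4 + K (o(K) = K - 1*(-4) = K + 4 = 4 + K)
j(p, B) = 3*p (j(p, B) = 3*(p + 0) = 3*p)
sqrt(j(5, -4) + (4*(-4))*o(-2)) = sqrt(3*5 + (4*(-4))*(4 - 2)) = sqrt(15 - 16*2) = sqrt(15 - 32) = sqrt(-17) = I*sqrt(17)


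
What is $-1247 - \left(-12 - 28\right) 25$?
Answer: $-247$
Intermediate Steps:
$-1247 - \left(-12 - 28\right) 25 = -1247 - \left(-40\right) 25 = -1247 - -1000 = -1247 + 1000 = -247$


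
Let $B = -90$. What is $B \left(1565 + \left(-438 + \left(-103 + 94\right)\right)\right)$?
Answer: $-100620$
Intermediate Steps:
$B \left(1565 + \left(-438 + \left(-103 + 94\right)\right)\right) = - 90 \left(1565 + \left(-438 + \left(-103 + 94\right)\right)\right) = - 90 \left(1565 - 447\right) = \left(-90\right) 1118 = -100620$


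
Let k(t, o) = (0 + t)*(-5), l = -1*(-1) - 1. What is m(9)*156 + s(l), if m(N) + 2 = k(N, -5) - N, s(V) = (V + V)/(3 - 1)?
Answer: -8736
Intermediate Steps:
l = 0 (l = 1 - 1 = 0)
k(t, o) = -5*t (k(t, o) = t*(-5) = -5*t)
s(V) = V (s(V) = (2*V)/2 = (2*V)*(½) = V)
m(N) = -2 - 6*N (m(N) = -2 + (-5*N - N) = -2 - 6*N)
m(9)*156 + s(l) = (-2 - 6*9)*156 + 0 = (-2 - 54)*156 + 0 = -56*156 + 0 = -8736 + 0 = -8736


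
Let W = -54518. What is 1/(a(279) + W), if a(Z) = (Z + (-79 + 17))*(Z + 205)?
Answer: 1/50510 ≈ 1.9798e-5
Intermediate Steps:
a(Z) = (-62 + Z)*(205 + Z) (a(Z) = (Z - 62)*(205 + Z) = (-62 + Z)*(205 + Z))
1/(a(279) + W) = 1/((-12710 + 279² + 143*279) - 54518) = 1/((-12710 + 77841 + 39897) - 54518) = 1/(105028 - 54518) = 1/50510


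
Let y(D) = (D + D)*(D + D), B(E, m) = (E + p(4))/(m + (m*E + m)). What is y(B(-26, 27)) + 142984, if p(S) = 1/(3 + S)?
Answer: 735484563577/5143824 ≈ 1.4298e+5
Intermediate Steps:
B(E, m) = (⅐ + E)/(2*m + E*m) (B(E, m) = (E + 1/(3 + 4))/(m + (m*E + m)) = (E + 1/7)/(m + (E*m + m)) = (E + ⅐)/(m + (m + E*m)) = (⅐ + E)/(2*m + E*m))
y(D) = 4*D² (y(D) = (2*D)*(2*D) = 4*D²)
y(B(-26, 27)) + 142984 = 4*((⅐ - 26)/(27*(2 - 26)))² + 142984 = 4*((1/27)*(-181/7)/(-24))² + 142984 = 4*((1/27)*(-1/24)*(-181/7))² + 142984 = 4*(181/4536)² + 142984 = 4*(32761/20575296) + 142984 = 32761/5143824 + 142984 = 735484563577/5143824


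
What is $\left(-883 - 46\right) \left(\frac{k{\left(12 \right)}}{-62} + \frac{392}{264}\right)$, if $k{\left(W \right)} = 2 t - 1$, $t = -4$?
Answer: $- \frac{3098215}{2046} \approx -1514.3$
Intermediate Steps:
$k{\left(W \right)} = -9$ ($k{\left(W \right)} = 2 \left(-4\right) - 1 = -8 - 1 = -9$)
$\left(-883 - 46\right) \left(\frac{k{\left(12 \right)}}{-62} + \frac{392}{264}\right) = \left(-883 - 46\right) \left(- \frac{9}{-62} + \frac{392}{264}\right) = - 929 \left(\left(-9\right) \left(- \frac{1}{62}\right) + 392 \cdot \frac{1}{264}\right) = - 929 \left(\frac{9}{62} + \frac{49}{33}\right) = \left(-929\right) \frac{3335}{2046} = - \frac{3098215}{2046}$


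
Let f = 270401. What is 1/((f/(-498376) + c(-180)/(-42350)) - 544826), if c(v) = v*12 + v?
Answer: -2110622360/1149922966437611 ≈ -1.8354e-6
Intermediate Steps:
c(v) = 13*v (c(v) = 12*v + v = 13*v)
1/((f/(-498376) + c(-180)/(-42350)) - 544826) = 1/((270401/(-498376) + (13*(-180))/(-42350)) - 544826) = 1/((270401*(-1/498376) - 2340*(-1/42350)) - 544826) = 1/((-270401/498376 + 234/4235) - 544826) = 1/(-1028528251/2110622360 - 544826) = 1/(-1149922966437611/2110622360) = -2110622360/1149922966437611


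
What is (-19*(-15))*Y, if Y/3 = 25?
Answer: 21375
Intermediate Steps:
Y = 75 (Y = 3*25 = 75)
(-19*(-15))*Y = -19*(-15)*75 = 285*75 = 21375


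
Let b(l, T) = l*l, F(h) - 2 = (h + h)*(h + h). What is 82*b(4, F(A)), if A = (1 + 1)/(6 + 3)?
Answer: 1312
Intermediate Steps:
A = 2/9 ≈ 0.22222
F(h) = 2 + 4*h² (F(h) = 2 + (h + h)*(h + h) = 2 + (2*h)*(2*h) = 2 + 4*h²)
b(l, T) = l²
82*b(4, F(A)) = 82*4² = 82*16 = 1312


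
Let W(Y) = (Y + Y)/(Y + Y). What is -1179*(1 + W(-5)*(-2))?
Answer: 1179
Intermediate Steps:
W(Y) = 1 (W(Y) = (2*Y)/((2*Y)) = (2*Y)*(1/(2*Y)) = 1)
-1179*(1 + W(-5)*(-2)) = -1179*(1 + 1*(-2)) = -1179*(1 - 2) = -1179*(-1) = 1179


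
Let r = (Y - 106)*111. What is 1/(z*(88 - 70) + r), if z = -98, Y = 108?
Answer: -1/1542 ≈ -0.00064851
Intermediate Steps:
r = 222 (r = (108 - 106)*111 = 2*111 = 222)
1/(z*(88 - 70) + r) = 1/(-98*(88 - 70) + 222) = 1/(-98*18 + 222) = 1/(-1764 + 222) = 1/(-1542) = -1/1542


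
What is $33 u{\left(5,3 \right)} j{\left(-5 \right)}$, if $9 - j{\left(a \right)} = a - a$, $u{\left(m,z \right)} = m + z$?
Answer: $2376$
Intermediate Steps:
$j{\left(a \right)} = 9$ ($j{\left(a \right)} = 9 - \left(a - a\right) = 9 - 0 = 9 + 0 = 9$)
$33 u{\left(5,3 \right)} j{\left(-5 \right)} = 33 \left(5 + 3\right) 9 = 33 \cdot 8 \cdot 9 = 264 \cdot 9 = 2376$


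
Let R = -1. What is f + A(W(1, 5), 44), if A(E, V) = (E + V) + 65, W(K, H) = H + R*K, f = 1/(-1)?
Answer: 112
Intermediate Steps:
f = -1
W(K, H) = H - K
A(E, V) = 65 + E + V
f + A(W(1, 5), 44) = -1 + (65 + (5 - 1*1) + 44) = -1 + (65 + (5 - 1) + 44) = -1 + (65 + 4 + 44) = -1 + 113 = 112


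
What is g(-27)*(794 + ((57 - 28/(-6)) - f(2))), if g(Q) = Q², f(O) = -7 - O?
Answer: 630342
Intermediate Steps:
g(-27)*(794 + ((57 - 28/(-6)) - f(2))) = (-27)²*(794 + ((57 - 28/(-6)) - (-7 - 1*2))) = 729*(794 + ((57 - (-1)*28/6) - (-7 - 2))) = 729*(794 + ((57 - 1*(-14/3)) - 1*(-9))) = 729*(794 + ((57 + 14/3) + 9)) = 729*(794 + (185/3 + 9)) = 729*(794 + 212/3) = 729*(2594/3) = 630342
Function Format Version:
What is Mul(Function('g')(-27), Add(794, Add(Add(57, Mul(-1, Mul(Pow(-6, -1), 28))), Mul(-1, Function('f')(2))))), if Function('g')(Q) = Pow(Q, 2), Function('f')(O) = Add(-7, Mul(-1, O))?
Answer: 630342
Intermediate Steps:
Mul(Function('g')(-27), Add(794, Add(Add(57, Mul(-1, Mul(Pow(-6, -1), 28))), Mul(-1, Function('f')(2))))) = Mul(Pow(-27, 2), Add(794, Add(Add(57, Mul(-1, Mul(Pow(-6, -1), 28))), Mul(-1, Add(-7, Mul(-1, 2)))))) = Mul(729, Add(794, Add(Add(57, Mul(-1, Mul(Rational(-1, 6), 28))), Mul(-1, Add(-7, -2))))) = Mul(729, Add(794, Add(Add(57, Mul(-1, Rational(-14, 3))), Mul(-1, -9)))) = Mul(729, Add(794, Add(Add(57, Rational(14, 3)), 9))) = Mul(729, Add(794, Add(Rational(185, 3), 9))) = Mul(729, Add(794, Rational(212, 3))) = Mul(729, Rational(2594, 3)) = 630342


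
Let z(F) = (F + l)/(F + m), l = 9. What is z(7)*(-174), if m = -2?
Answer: -2784/5 ≈ -556.80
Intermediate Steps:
z(F) = (9 + F)/(-2 + F) (z(F) = (F + 9)/(F - 2) = (9 + F)/(-2 + F))
z(7)*(-174) = ((9 + 7)/(-2 + 7))*(-174) = (16/5)*(-174) = -2784/5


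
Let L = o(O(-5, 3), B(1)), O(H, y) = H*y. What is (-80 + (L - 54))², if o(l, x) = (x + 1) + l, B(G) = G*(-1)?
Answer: 22201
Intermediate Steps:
B(G) = -G
o(l, x) = 1 + l + x (o(l, x) = (1 + x) + l = 1 + l + x)
L = -15 (L = 1 - 5*3 - 1*1 = 1 - 15 - 1 = -15)
(-80 + (L - 54))² = (-80 + (-15 - 54))² = (-80 - 69)² = (-149)² = 22201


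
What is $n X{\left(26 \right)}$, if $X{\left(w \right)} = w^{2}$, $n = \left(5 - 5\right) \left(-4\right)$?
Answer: $0$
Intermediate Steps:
$n = 0$ ($n = 0 \left(-4\right) = 0$)
$n X{\left(26 \right)} = 0 \cdot 26^{2} = 0 \cdot 676 = 0$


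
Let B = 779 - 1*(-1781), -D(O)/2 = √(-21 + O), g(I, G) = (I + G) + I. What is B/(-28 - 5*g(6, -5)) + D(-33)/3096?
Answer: -2560/63 - I*√6/516 ≈ -40.635 - 0.0047471*I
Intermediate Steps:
g(I, G) = G + 2*I (g(I, G) = (G + I) + I = G + 2*I)
D(O) = -2*√(-21 + O)
B = 2560 (B = 779 + 1781 = 2560)
B/(-28 - 5*g(6, -5)) + D(-33)/3096 = 2560/(-28 - 5*(-5 + 2*6)) - 2*√(-21 - 33)/3096 = 2560/(-28 - 5*(-5 + 12)) - 6*I*√6*(1/3096) = 2560/(-28 - 5*7) - 6*I*√6*(1/3096) = 2560/(-28 - 35) - 6*I*√6*(1/3096) = 2560/(-63) - I*√6/516 = 2560*(-1/63) - I*√6/516 = -2560/63 - I*√6/516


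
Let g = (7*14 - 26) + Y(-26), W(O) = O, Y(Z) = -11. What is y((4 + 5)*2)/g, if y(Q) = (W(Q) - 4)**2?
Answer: 196/61 ≈ 3.2131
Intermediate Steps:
y(Q) = (-4 + Q)**2 (y(Q) = (Q - 4)**2 = (-4 + Q)**2)
g = 61 (g = (7*14 - 26) - 11 = (98 - 26) - 11 = 72 - 11 = 61)
y((4 + 5)*2)/g = (-4 + (4 + 5)*2)**2/61 = (-4 + 9*2)**2*(1/61) = (-4 + 18)**2*(1/61) = 14**2*(1/61) = 196*(1/61) = 196/61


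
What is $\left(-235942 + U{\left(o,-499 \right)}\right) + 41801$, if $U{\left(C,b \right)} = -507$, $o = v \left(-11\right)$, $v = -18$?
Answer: $-194648$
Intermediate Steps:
$o = 198$ ($o = \left(-18\right) \left(-11\right) = 198$)
$\left(-235942 + U{\left(o,-499 \right)}\right) + 41801 = \left(-235942 - 507\right) + 41801 = -236449 + 41801 = -194648$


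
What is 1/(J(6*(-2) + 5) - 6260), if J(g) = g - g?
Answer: -1/6260 ≈ -0.00015974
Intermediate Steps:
J(g) = 0
1/(J(6*(-2) + 5) - 6260) = 1/(0 - 6260) = 1/(-6260) = -1/6260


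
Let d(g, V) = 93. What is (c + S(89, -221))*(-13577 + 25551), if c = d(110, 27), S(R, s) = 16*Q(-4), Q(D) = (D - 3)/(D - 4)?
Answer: 1281218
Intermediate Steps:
Q(D) = (-3 + D)/(-4 + D)
S(R, s) = 14 (S(R, s) = 16*((-3 - 4)/(-4 - 4)) = 16*(-7/(-8)) = 16*(-⅛*(-7)) = 16*(7/8) = 14)
c = 93
(c + S(89, -221))*(-13577 + 25551) = (93 + 14)*(-13577 + 25551) = 107*11974 = 1281218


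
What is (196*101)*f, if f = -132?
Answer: -2613072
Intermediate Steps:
(196*101)*f = (196*101)*(-132) = 19796*(-132) = -2613072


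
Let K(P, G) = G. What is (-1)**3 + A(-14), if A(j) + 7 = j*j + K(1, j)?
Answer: 174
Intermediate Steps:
A(j) = -7 + j + j**2 (A(j) = -7 + (j*j + j) = -7 + (j**2 + j) = -7 + (j + j**2) = -7 + j + j**2)
(-1)**3 + A(-14) = (-1)**3 + (-7 - 14 + (-14)**2) = -1 + (-7 - 14 + 196) = -1 + 175 = 174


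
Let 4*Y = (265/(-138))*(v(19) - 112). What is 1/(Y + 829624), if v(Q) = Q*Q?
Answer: 184/152628821 ≈ 1.2055e-6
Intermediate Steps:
v(Q) = Q²
Y = -21995/184 (Y = ((265/(-138))*(19² - 112))/4 = ((265*(-1/138))*(361 - 112))/4 = (-265/138*249)/4 = (¼)*(-21995/46) = -21995/184 ≈ -119.54)
1/(Y + 829624) = 1/(-21995/184 + 829624) = 1/(152628821/184) = 184/152628821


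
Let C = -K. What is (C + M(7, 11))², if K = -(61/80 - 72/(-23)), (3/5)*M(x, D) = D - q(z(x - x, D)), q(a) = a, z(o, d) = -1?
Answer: 1932745369/3385600 ≈ 570.87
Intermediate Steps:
M(x, D) = 5/3 + 5*D/3 (M(x, D) = 5*(D - 1*(-1))/3 = 5*(D + 1)/3 = 5*(1 + D)/3 = 5/3 + 5*D/3)
K = -7163/1840 (K = -(61*(1/80) - 72*(-1/23)) = -(61/80 + 72/23) = -1*7163/1840 = -7163/1840 ≈ -3.8929)
C = 7163/1840 (C = -1*(-7163/1840) = 7163/1840 ≈ 3.8929)
(C + M(7, 11))² = (7163/1840 + (5/3 + (5/3)*11))² = (7163/1840 + (5/3 + 55/3))² = (7163/1840 + 20)² = (43963/1840)² = 1932745369/3385600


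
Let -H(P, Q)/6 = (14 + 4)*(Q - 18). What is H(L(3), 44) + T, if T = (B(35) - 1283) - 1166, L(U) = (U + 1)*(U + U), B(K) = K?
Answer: -5222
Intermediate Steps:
L(U) = 2*U*(1 + U) (L(U) = (1 + U)*(2*U) = 2*U*(1 + U))
H(P, Q) = 1944 - 108*Q (H(P, Q) = -6*(14 + 4)*(Q - 18) = -108*(-18 + Q) = -6*(-324 + 18*Q) = 1944 - 108*Q)
T = -2414 (T = (35 - 1283) - 1166 = -1248 - 1166 = -2414)
H(L(3), 44) + T = (1944 - 108*44) - 2414 = (1944 - 4752) - 2414 = -2808 - 2414 = -5222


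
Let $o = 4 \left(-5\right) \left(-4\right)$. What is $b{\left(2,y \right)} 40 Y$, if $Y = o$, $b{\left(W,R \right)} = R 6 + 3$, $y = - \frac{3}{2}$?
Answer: $-19200$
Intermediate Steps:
$y = - \frac{3}{2}$ ($y = \left(-3\right) \frac{1}{2} = - \frac{3}{2} \approx -1.5$)
$b{\left(W,R \right)} = 3 + 6 R$ ($b{\left(W,R \right)} = 6 R + 3 = 3 + 6 R$)
$o = 80$ ($o = \left(-20\right) \left(-4\right) = 80$)
$Y = 80$
$b{\left(2,y \right)} 40 Y = \left(3 + 6 \left(- \frac{3}{2}\right)\right) 40 \cdot 80 = \left(3 - 9\right) 40 \cdot 80 = \left(-6\right) 40 \cdot 80 = \left(-240\right) 80 = -19200$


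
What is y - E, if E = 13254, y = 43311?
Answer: 30057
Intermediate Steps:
y - E = 43311 - 1*13254 = 43311 - 13254 = 30057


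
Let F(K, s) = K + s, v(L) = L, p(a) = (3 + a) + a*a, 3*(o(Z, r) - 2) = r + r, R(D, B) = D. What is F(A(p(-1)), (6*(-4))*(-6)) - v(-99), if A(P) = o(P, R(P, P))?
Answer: 247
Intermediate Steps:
o(Z, r) = 2 + 2*r/3 (o(Z, r) = 2 + (r + r)/3 = 2 + (2*r)/3 = 2 + 2*r/3)
p(a) = 3 + a + a² (p(a) = (3 + a) + a² = 3 + a + a²)
A(P) = 2 + 2*P/3
F(A(p(-1)), (6*(-4))*(-6)) - v(-99) = ((2 + 2*(3 - 1 + (-1)²)/3) + (6*(-4))*(-6)) - 1*(-99) = ((2 + 2*(3 - 1 + 1)/3) - 24*(-6)) + 99 = ((2 + (⅔)*3) + 144) + 99 = ((2 + 2) + 144) + 99 = (4 + 144) + 99 = 148 + 99 = 247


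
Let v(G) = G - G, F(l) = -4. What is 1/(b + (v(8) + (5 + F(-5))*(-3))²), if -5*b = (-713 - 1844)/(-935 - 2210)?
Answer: 15725/138968 ≈ 0.11316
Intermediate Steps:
v(G) = 0
b = -2557/15725 (b = -(-713 - 1844)/(5*(-935 - 2210)) = -(-2557)/(5*(-3145)) = -(-2557)*(-1)/(5*3145) = -⅕*2557/3145 = -2557/15725 ≈ -0.16261)
1/(b + (v(8) + (5 + F(-5))*(-3))²) = 1/(-2557/15725 + (0 + (5 - 4)*(-3))²) = 1/(-2557/15725 + (0 + 1*(-3))²) = 1/(-2557/15725 + (0 - 3)²) = 1/(-2557/15725 + (-3)²) = 1/(-2557/15725 + 9) = 1/(138968/15725) = 15725/138968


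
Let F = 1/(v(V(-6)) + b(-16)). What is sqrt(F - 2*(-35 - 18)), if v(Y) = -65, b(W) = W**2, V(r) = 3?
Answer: sqrt(3867177)/191 ≈ 10.296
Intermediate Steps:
F = 1/191 (F = 1/(-65 + (-16)**2) = 1/(-65 + 256) = 1/191 ≈ 0.0052356)
sqrt(F - 2*(-35 - 18)) = sqrt(1/191 - 2*(-35 - 18)) = sqrt(1/191 - 2*(-53)) = sqrt(1/191 + 106) = sqrt(20247/191) = sqrt(3867177)/191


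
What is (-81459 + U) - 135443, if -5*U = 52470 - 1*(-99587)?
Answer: -1236567/5 ≈ -2.4731e+5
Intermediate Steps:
U = -152057/5 (U = -(52470 - 1*(-99587))/5 = -(52470 + 99587)/5 = -⅕*152057 = -152057/5 ≈ -30411.)
(-81459 + U) - 135443 = (-81459 - 152057/5) - 135443 = -559352/5 - 135443 = -1236567/5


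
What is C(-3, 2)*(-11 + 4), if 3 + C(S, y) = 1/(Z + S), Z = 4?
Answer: 14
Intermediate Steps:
C(S, y) = -3 + 1/(4 + S)
C(-3, 2)*(-11 + 4) = ((-11 - 3*(-3))/(4 - 3))*(-11 + 4) = ((-11 + 9)/1)*(-7) = (1*(-2))*(-7) = -2*(-7) = 14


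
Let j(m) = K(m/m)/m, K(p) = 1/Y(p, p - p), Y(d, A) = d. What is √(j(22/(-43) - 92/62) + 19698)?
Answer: √34842905755/1330 ≈ 140.35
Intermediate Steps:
K(p) = 1/p
j(m) = 1/m (j(m) = 1/(((m/m))*m) = 1/(1*m) = 1/m)
√(j(22/(-43) - 92/62) + 19698) = √(1/(22/(-43) - 92/62) + 19698) = √(1/(22*(-1/43) - 92*1/62) + 19698) = √(1/(-22/43 - 46/31) + 19698) = √(1/(-2660/1333) + 19698) = √(-1333/2660 + 19698) = √(52395347/2660) = √34842905755/1330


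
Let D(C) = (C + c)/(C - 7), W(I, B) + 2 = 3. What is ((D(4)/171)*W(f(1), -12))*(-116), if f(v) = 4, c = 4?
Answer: 928/513 ≈ 1.8090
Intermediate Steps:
W(I, B) = 1 (W(I, B) = -2 + 3 = 1)
D(C) = (4 + C)/(-7 + C) (D(C) = (C + 4)/(C - 7) = (4 + C)/(-7 + C))
((D(4)/171)*W(f(1), -12))*(-116) = ((((4 + 4)/(-7 + 4))/171)*1)*(-116) = (((8/(-3))*(1/171))*1)*(-116) = ((-⅓*8*(1/171))*1)*(-116) = (-8/3*1/171*1)*(-116) = -8/513*1*(-116) = -8/513*(-116) = 928/513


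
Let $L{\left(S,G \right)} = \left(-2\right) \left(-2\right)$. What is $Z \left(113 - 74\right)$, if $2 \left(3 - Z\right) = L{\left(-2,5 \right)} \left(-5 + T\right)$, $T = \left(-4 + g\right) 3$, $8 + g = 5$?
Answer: $2145$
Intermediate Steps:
$g = -3$ ($g = -8 + 5 = -3$)
$L{\left(S,G \right)} = 4$
$T = -21$ ($T = \left(-4 - 3\right) 3 = \left(-7\right) 3 = -21$)
$Z = 55$ ($Z = 3 - \frac{4 \left(-5 - 21\right)}{2} = 3 - \frac{4 \left(-26\right)}{2} = 3 - -52 = 3 + 52 = 55$)
$Z \left(113 - 74\right) = 55 \left(113 - 74\right) = 55 \cdot 39 = 2145$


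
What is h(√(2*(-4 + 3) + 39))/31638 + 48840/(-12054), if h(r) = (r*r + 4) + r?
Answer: -257450951/63560742 + √37/31638 ≈ -4.0503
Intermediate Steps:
h(r) = 4 + r + r² (h(r) = (r² + 4) + r = (4 + r²) + r = 4 + r + r²)
h(√(2*(-4 + 3) + 39))/31638 + 48840/(-12054) = (4 + √(2*(-4 + 3) + 39) + (√(2*(-4 + 3) + 39))²)/31638 + 48840/(-12054) = (4 + √(2*(-1) + 39) + (√(2*(-1) + 39))²)*(1/31638) + 48840*(-1/12054) = (4 + √(-2 + 39) + (√(-2 + 39))²)*(1/31638) - 8140/2009 = (4 + √37 + (√37)²)*(1/31638) - 8140/2009 = (4 + √37 + 37)*(1/31638) - 8140/2009 = (41 + √37)*(1/31638) - 8140/2009 = (41/31638 + √37/31638) - 8140/2009 = -257450951/63560742 + √37/31638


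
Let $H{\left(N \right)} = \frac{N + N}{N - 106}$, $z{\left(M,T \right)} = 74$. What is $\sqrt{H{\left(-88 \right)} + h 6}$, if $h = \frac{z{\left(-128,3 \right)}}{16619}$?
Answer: $\frac{2 \sqrt{606748804555}}{1612043} \approx 0.9664$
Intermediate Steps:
$H{\left(N \right)} = \frac{2 N}{-106 + N}$
$h = \frac{74}{16619} \approx 0.0044527$
$\sqrt{H{\left(-88 \right)} + h 6} = \sqrt{2 \left(-88\right) \frac{1}{-106 - 88} + \frac{74}{16619} \cdot 6} = \sqrt{2 \left(-88\right) \frac{1}{-194} + \frac{444}{16619}} = \sqrt{2 \left(-88\right) \left(- \frac{1}{194}\right) + \frac{444}{16619}} = \sqrt{\frac{88}{97} + \frac{444}{16619}} = \sqrt{\frac{1505540}{1612043}} = \frac{2 \sqrt{606748804555}}{1612043}$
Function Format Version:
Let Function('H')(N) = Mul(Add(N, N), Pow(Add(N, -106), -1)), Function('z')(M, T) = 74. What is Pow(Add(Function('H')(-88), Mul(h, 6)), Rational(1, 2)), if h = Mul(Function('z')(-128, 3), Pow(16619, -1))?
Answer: Mul(Rational(2, 1612043), Pow(606748804555, Rational(1, 2))) ≈ 0.96640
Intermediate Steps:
Function('H')(N) = Mul(2, N, Pow(Add(-106, N), -1)) (Function('H')(N) = Mul(Mul(2, N), Pow(Add(-106, N), -1)) = Mul(2, N, Pow(Add(-106, N), -1)))
h = Rational(74, 16619) (h = Mul(74, Pow(16619, -1)) = Mul(74, Rational(1, 16619)) = Rational(74, 16619) ≈ 0.0044527)
Pow(Add(Function('H')(-88), Mul(h, 6)), Rational(1, 2)) = Pow(Add(Mul(2, -88, Pow(Add(-106, -88), -1)), Mul(Rational(74, 16619), 6)), Rational(1, 2)) = Pow(Add(Mul(2, -88, Pow(-194, -1)), Rational(444, 16619)), Rational(1, 2)) = Pow(Add(Mul(2, -88, Rational(-1, 194)), Rational(444, 16619)), Rational(1, 2)) = Pow(Add(Rational(88, 97), Rational(444, 16619)), Rational(1, 2)) = Pow(Rational(1505540, 1612043), Rational(1, 2)) = Mul(Rational(2, 1612043), Pow(606748804555, Rational(1, 2)))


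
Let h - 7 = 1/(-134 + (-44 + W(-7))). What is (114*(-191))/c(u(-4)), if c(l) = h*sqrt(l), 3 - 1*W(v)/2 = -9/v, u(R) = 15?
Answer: -8869276*sqrt(15)/42735 ≈ -803.80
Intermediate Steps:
W(v) = 6 + 18/v (W(v) = 6 - (-18)/v = 6 + 18/v)
h = 8547/1222 (h = 7 + 1/(-134 + (-44 + (6 + 18/(-7)))) = 7 + 1/(-134 + (-44 + (6 + 18*(-1/7)))) = 7 + 1/(-134 + (-44 + (6 - 18/7))) = 7 + 1/(-134 + (-44 + 24/7)) = 7 + 1/(-134 - 284/7) = 7 + 1/(-1222/7) = 7 - 7/1222 = 8547/1222 ≈ 6.9943)
c(l) = 8547*sqrt(l)/1222
(114*(-191))/c(u(-4)) = (114*(-191))/((8547*sqrt(15)/1222)) = -8869276*sqrt(15)/42735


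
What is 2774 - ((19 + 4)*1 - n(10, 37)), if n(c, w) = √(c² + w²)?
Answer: 2751 + √1469 ≈ 2789.3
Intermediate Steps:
2774 - ((19 + 4)*1 - n(10, 37)) = 2774 - ((19 + 4)*1 - √(10² + 37²)) = 2774 - (23*1 - √(100 + 1369)) = 2774 - (23 - √1469) = 2774 + (-23 + √1469) = 2751 + √1469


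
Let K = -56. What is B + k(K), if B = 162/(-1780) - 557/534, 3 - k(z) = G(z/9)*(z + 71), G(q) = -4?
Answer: 82591/1335 ≈ 61.866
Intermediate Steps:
k(z) = 287 + 4*z (k(z) = 3 - (-4)*(z + 71) = 3 - (-4)*(71 + z) = 3 - (-284 - 4*z) = 3 + (284 + 4*z) = 287 + 4*z)
B = -1514/1335 (B = 162*(-1/1780) - 557*1/534 = -81/890 - 557/534 = -1514/1335 ≈ -1.1341)
B + k(K) = -1514/1335 + (287 + 4*(-56)) = -1514/1335 + (287 - 224) = -1514/1335 + 63 = 82591/1335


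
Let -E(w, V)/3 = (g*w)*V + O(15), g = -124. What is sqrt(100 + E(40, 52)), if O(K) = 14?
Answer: sqrt(773818) ≈ 879.67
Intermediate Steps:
E(w, V) = -42 + 372*V*w (E(w, V) = -3*((-124*w)*V + 14) = -3*(-124*V*w + 14) = -3*(14 - 124*V*w) = -42 + 372*V*w)
sqrt(100 + E(40, 52)) = sqrt(100 + (-42 + 372*52*40)) = sqrt(100 + (-42 + 773760)) = sqrt(100 + 773718) = sqrt(773818)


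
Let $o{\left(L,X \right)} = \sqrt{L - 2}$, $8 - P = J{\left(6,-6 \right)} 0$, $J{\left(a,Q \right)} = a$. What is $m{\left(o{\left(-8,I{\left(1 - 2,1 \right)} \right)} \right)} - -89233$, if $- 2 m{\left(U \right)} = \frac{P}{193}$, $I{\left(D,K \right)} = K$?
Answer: $\frac{17221965}{193} \approx 89233.0$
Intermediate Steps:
$P = 8$ ($P = 8 - 6 \cdot 0 = 8 - 0 = 8 + 0 = 8$)
$o{\left(L,X \right)} = \sqrt{-2 + L}$
$m{\left(U \right)} = - \frac{4}{193}$ ($m{\left(U \right)} = - \frac{8 \cdot \frac{1}{193}}{2} = \left(- \frac{1}{2}\right) \frac{8}{193} = - \frac{4}{193}$)
$m{\left(o{\left(-8,I{\left(1 - 2,1 \right)} \right)} \right)} - -89233 = - \frac{4}{193} - -89233 = - \frac{4}{193} + 89233 = \frac{17221965}{193}$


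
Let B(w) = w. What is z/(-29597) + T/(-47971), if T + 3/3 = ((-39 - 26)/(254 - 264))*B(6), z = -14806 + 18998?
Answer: -202219118/1419797687 ≈ -0.14243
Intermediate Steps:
z = 4192
T = 38 (T = -1 + ((-39 - 26)/(254 - 264))*6 = -1 - 65/(-10)*6 = -1 - 65*(-⅒)*6 = -1 + (13/2)*6 = -1 + 39 = 38)
z/(-29597) + T/(-47971) = 4192/(-29597) + 38/(-47971) = 4192*(-1/29597) + 38*(-1/47971) = -4192/29597 - 38/47971 = -202219118/1419797687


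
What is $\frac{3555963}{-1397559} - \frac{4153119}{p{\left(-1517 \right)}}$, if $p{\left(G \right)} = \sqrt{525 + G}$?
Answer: $- \frac{1185321}{465853} + \frac{4153119 i \sqrt{62}}{248} \approx -2.5444 + 1.3186 \cdot 10^{5} i$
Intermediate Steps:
$\frac{3555963}{-1397559} - \frac{4153119}{p{\left(-1517 \right)}} = \frac{3555963}{-1397559} - \frac{4153119}{\sqrt{525 - 1517}} = 3555963 \left(- \frac{1}{1397559}\right) - \frac{4153119}{\sqrt{-992}} = - \frac{1185321}{465853} - \frac{4153119}{4 i \sqrt{62}} = - \frac{1185321}{465853} - 4153119 \left(- \frac{i \sqrt{62}}{248}\right) = - \frac{1185321}{465853} + \frac{4153119 i \sqrt{62}}{248}$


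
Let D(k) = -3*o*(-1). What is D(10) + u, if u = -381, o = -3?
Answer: -390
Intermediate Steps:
D(k) = -9 (D(k) = -3*(-3)*(-1) = 9*(-1) = -9)
D(10) + u = -9 - 381 = -390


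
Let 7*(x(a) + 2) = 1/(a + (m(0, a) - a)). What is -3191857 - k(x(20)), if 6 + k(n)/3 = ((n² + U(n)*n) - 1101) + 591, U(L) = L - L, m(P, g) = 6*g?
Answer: -750363495841/235200 ≈ -3.1903e+6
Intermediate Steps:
U(L) = 0
x(a) = -2 + 1/(42*a) (x(a) = -2 + 1/(7*(a + (6*a - a))) = -2 + 1/(7*(a + 5*a)) = -2 + 1/(7*((6*a))) = -2 + (1/(6*a))/7 = -2 + 1/(42*a))
k(n) = -1548 + 3*n² (k(n) = -18 + 3*(((n² + 0*n) - 1101) + 591) = -18 + 3*(((n² + 0) - 1101) + 591) = -18 + 3*((n² - 1101) + 591) = -18 + 3*((-1101 + n²) + 591) = -18 + 3*(-510 + n²) = -18 + (-1530 + 3*n²) = -1548 + 3*n²)
-3191857 - k(x(20)) = -3191857 - (-1548 + 3*(-2 + (1/42)/20)²) = -3191857 - (-1548 + 3*(-2 + (1/42)*(1/20))²) = -3191857 - (-1548 + 3*(-2 + 1/840)²) = -3191857 - (-1548 + 3*(-1679/840)²) = -3191857 - (-1548 + 3*(2819041/705600)) = -3191857 - (-1548 + 2819041/235200) = -3191857 - 1*(-361270559/235200) = -3191857 + 361270559/235200 = -750363495841/235200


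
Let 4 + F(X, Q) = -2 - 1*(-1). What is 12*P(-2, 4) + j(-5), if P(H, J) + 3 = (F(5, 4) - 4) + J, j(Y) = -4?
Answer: -100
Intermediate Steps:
F(X, Q) = -5 (F(X, Q) = -4 + (-2 - 1*(-1)) = -4 + (-2 + 1) = -4 - 1 = -5)
P(H, J) = -12 + J (P(H, J) = -3 + ((-5 - 4) + J) = -3 + (-9 + J) = -12 + J)
12*P(-2, 4) + j(-5) = 12*(-12 + 4) - 4 = 12*(-8) - 4 = -96 - 4 = -100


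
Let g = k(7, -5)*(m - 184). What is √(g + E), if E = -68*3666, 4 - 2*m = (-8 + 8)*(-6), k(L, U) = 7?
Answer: I*√250562 ≈ 500.56*I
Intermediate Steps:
m = 2 (m = 2 - (-8 + 8)*(-6)/2 = 2 - 0*(-6) = 2 - ½*0 = 2 + 0 = 2)
g = -1274 (g = 7*(2 - 184) = 7*(-182) = -1274)
E = -249288
√(g + E) = √(-1274 - 249288) = √(-250562) = I*√250562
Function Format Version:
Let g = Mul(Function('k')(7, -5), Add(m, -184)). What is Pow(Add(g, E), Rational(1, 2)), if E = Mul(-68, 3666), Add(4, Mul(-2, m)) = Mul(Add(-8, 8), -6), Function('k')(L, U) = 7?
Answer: Mul(I, Pow(250562, Rational(1, 2))) ≈ Mul(500.56, I)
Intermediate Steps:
m = 2 (m = Add(2, Mul(Rational(-1, 2), Mul(Add(-8, 8), -6))) = Add(2, Mul(Rational(-1, 2), Mul(0, -6))) = Add(2, Mul(Rational(-1, 2), 0)) = Add(2, 0) = 2)
g = -1274 (g = Mul(7, Add(2, -184)) = Mul(7, -182) = -1274)
E = -249288
Pow(Add(g, E), Rational(1, 2)) = Pow(Add(-1274, -249288), Rational(1, 2)) = Pow(-250562, Rational(1, 2)) = Mul(I, Pow(250562, Rational(1, 2)))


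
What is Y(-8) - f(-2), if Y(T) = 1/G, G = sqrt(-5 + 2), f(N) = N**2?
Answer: -4 - I*sqrt(3)/3 ≈ -4.0 - 0.57735*I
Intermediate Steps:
G = I*sqrt(3) (G = sqrt(-3) = I*sqrt(3) ≈ 1.732*I)
Y(T) = -I*sqrt(3)/3 (Y(T) = 1/(I*sqrt(3)) = -I*sqrt(3)/3)
Y(-8) - f(-2) = -I*sqrt(3)/3 - 1*(-2)**2 = -I*sqrt(3)/3 - 1*4 = -I*sqrt(3)/3 - 4 = -4 - I*sqrt(3)/3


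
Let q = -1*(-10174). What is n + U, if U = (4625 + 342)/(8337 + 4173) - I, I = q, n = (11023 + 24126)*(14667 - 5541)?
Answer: 4012702600967/12510 ≈ 3.2076e+8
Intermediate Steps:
n = 320769774 (n = 35149*9126 = 320769774)
q = 10174
I = 10174
U = -127271773/12510 (U = (4625 + 342)/(8337 + 4173) - 1*10174 = 4967/12510 - 10174 = -127271773/12510 ≈ -10174.)
n + U = 320769774 - 127271773/12510 = 4012702600967/12510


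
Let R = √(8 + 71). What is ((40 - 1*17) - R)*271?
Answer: 6233 - 271*√79 ≈ 3824.3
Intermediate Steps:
R = √79 ≈ 8.8882
((40 - 1*17) - R)*271 = ((40 - 1*17) - √79)*271 = ((40 - 17) - √79)*271 = (23 - √79)*271 = 6233 - 271*√79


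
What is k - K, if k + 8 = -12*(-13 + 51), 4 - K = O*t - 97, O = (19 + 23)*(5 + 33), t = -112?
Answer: -179317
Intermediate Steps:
O = 1596 (O = 42*38 = 1596)
K = 178853 (K = 4 - (1596*(-112) - 97) = 4 - (-178752 - 97) = 4 - 1*(-178849) = 4 + 178849 = 178853)
k = -464 (k = -8 - 12*(-13 + 51) = -8 - 12*38 = -8 - 456 = -464)
k - K = -464 - 1*178853 = -464 - 178853 = -179317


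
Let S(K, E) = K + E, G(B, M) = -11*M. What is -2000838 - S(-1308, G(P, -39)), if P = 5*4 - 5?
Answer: -1999959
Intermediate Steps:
P = 15 (P = 20 - 5 = 15)
S(K, E) = E + K
-2000838 - S(-1308, G(P, -39)) = -2000838 - (-11*(-39) - 1308) = -2000838 - (429 - 1308) = -2000838 - 1*(-879) = -2000838 + 879 = -1999959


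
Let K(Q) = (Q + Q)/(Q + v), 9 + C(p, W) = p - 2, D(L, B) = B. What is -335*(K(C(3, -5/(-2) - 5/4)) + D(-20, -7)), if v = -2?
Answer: 1809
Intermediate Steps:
C(p, W) = -11 + p (C(p, W) = -9 + (p - 2) = -9 + (-2 + p) = -11 + p)
K(Q) = 2*Q/(-2 + Q) (K(Q) = (Q + Q)/(Q - 2) = (2*Q)/(-2 + Q) = 2*Q/(-2 + Q))
-335*(K(C(3, -5/(-2) - 5/4)) + D(-20, -7)) = -335*(2*(-11 + 3)/(-2 + (-11 + 3)) - 7) = -335*(2*(-8)/(-2 - 8) - 7) = -335*(2*(-8)/(-10) - 7) = -335*(2*(-8)*(-⅒) - 7) = -335*(8/5 - 7) = -335*(-27/5) = 1809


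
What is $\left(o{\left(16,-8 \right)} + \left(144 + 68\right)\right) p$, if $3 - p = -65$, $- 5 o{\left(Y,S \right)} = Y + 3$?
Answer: $\frac{70788}{5} \approx 14158.0$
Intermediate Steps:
$o{\left(Y,S \right)} = - \frac{3}{5} - \frac{Y}{5}$ ($o{\left(Y,S \right)} = - \frac{Y + 3}{5} = - \frac{3 + Y}{5} = - \frac{3}{5} - \frac{Y}{5}$)
$p = 68$ ($p = 3 - -65 = 3 + 65 = 68$)
$\left(o{\left(16,-8 \right)} + \left(144 + 68\right)\right) p = \left(\left(- \frac{3}{5} - \frac{16}{5}\right) + \left(144 + 68\right)\right) 68 = \left(\left(- \frac{3}{5} - \frac{16}{5}\right) + 212\right) 68 = \left(- \frac{19}{5} + 212\right) 68 = \frac{1041}{5} \cdot 68 = \frac{70788}{5}$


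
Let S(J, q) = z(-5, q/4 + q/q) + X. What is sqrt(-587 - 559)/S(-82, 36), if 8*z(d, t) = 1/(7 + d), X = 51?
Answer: 16*I*sqrt(1146)/817 ≈ 0.66296*I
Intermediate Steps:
z(d, t) = 1/(8*(7 + d))
S(J, q) = 817/16 (S(J, q) = 1/(8*(7 - 5)) + 51 = (1/8)/2 + 51 = (1/8)*(1/2) + 51 = 1/16 + 51 = 817/16)
sqrt(-587 - 559)/S(-82, 36) = sqrt(-587 - 559)/(817/16) = sqrt(-1146)*(16/817) = (I*sqrt(1146))*(16/817) = 16*I*sqrt(1146)/817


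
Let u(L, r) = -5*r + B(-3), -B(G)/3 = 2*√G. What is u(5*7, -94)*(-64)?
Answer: -30080 + 384*I*√3 ≈ -30080.0 + 665.11*I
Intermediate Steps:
B(G) = -6*√G
u(L, r) = -5*r - 6*I*√3
u(5*7, -94)*(-64) = (-5*(-94) - 6*I*√3)*(-64) = (470 - 6*I*√3)*(-64) = -30080 + 384*I*√3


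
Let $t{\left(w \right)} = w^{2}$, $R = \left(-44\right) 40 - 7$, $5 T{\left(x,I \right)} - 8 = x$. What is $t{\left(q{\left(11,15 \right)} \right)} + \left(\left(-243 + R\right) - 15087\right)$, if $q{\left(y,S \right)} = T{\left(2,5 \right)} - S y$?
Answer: $9472$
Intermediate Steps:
$T{\left(x,I \right)} = \frac{8}{5} + \frac{x}{5}$
$R = -1767$ ($R = -1760 - 7 = -1767$)
$q{\left(y,S \right)} = 2 - S y$ ($q{\left(y,S \right)} = \left(\frac{8}{5} + \frac{1}{5} \cdot 2\right) - S y = \left(\frac{8}{5} + \frac{2}{5}\right) - S y = 2 - S y$)
$t{\left(q{\left(11,15 \right)} \right)} + \left(\left(-243 + R\right) - 15087\right) = \left(2 - 15 \cdot 11\right)^{2} - 17097 = \left(2 - 165\right)^{2} - 17097 = \left(-163\right)^{2} - 17097 = 26569 - 17097 = 9472$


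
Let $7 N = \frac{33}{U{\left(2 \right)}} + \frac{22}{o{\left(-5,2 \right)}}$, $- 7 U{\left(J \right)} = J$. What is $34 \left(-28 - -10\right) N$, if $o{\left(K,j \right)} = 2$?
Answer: $\frac{63954}{7} \approx 9136.3$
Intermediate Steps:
$U{\left(J \right)} = - \frac{J}{7}$
$N = - \frac{209}{14}$ ($N = \frac{\frac{33}{\left(- \frac{1}{7}\right) 2} + \frac{22}{2}}{7} = \frac{\frac{33}{- \frac{2}{7}} + 22 \cdot \frac{1}{2}}{7} = \frac{33 \left(- \frac{7}{2}\right) + 11}{7} = \frac{- \frac{231}{2} + 11}{7} = \frac{1}{7} \left(- \frac{209}{2}\right) = - \frac{209}{14} \approx -14.929$)
$34 \left(-28 - -10\right) N = 34 \left(-28 - -10\right) \left(- \frac{209}{14}\right) = 34 \left(-28 + 10\right) \left(- \frac{209}{14}\right) = 34 \left(-18\right) \left(- \frac{209}{14}\right) = \left(-612\right) \left(- \frac{209}{14}\right) = \frac{63954}{7}$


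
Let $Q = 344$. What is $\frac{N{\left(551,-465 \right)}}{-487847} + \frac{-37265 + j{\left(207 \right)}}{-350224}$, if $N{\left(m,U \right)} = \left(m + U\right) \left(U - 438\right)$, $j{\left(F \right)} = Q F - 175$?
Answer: $\frac{191501391}{3050995138} \approx 0.062767$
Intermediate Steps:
$j{\left(F \right)} = -175 + 344 F$ ($j{\left(F \right)} = 344 F - 175 = -175 + 344 F$)
$N{\left(m,U \right)} = \left(-438 + U\right) \left(U + m\right)$ ($N{\left(m,U \right)} = \left(U + m\right) \left(-438 + U\right) = \left(-438 + U\right) \left(U + m\right)$)
$\frac{N{\left(551,-465 \right)}}{-487847} + \frac{-37265 + j{\left(207 \right)}}{-350224} = \frac{\left(-465\right)^{2} - -203670 - 241338 - 256215}{-487847} + \frac{-37265 + \left(-175 + 344 \cdot 207\right)}{-350224} = \left(216225 + 203670 - 241338 - 256215\right) \left(- \frac{1}{487847}\right) + \left(-37265 + \left(-175 + 71208\right)\right) \left(- \frac{1}{350224}\right) = \left(-77658\right) \left(- \frac{1}{487847}\right) + \left(-37265 + 71033\right) \left(- \frac{1}{350224}\right) = \frac{77658}{487847} + 33768 \left(- \frac{1}{350224}\right) = \frac{77658}{487847} - \frac{603}{6254} = \frac{191501391}{3050995138}$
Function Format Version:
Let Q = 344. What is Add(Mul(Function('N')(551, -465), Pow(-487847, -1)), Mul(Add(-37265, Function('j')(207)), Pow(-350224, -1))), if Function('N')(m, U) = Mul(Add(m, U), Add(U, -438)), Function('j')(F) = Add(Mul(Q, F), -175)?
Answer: Rational(191501391, 3050995138) ≈ 0.062767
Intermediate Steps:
Function('j')(F) = Add(-175, Mul(344, F)) (Function('j')(F) = Add(Mul(344, F), -175) = Add(-175, Mul(344, F)))
Function('N')(m, U) = Mul(Add(-438, U), Add(U, m)) (Function('N')(m, U) = Mul(Add(U, m), Add(-438, U)) = Mul(Add(-438, U), Add(U, m)))
Add(Mul(Function('N')(551, -465), Pow(-487847, -1)), Mul(Add(-37265, Function('j')(207)), Pow(-350224, -1))) = Add(Mul(Add(Pow(-465, 2), Mul(-438, -465), Mul(-438, 551), Mul(-465, 551)), Pow(-487847, -1)), Mul(Add(-37265, Add(-175, Mul(344, 207))), Pow(-350224, -1))) = Add(Mul(Add(216225, 203670, -241338, -256215), Rational(-1, 487847)), Mul(Add(-37265, Add(-175, 71208)), Rational(-1, 350224))) = Add(Mul(-77658, Rational(-1, 487847)), Mul(Add(-37265, 71033), Rational(-1, 350224))) = Add(Rational(77658, 487847), Mul(33768, Rational(-1, 350224))) = Add(Rational(77658, 487847), Rational(-603, 6254)) = Rational(191501391, 3050995138)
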